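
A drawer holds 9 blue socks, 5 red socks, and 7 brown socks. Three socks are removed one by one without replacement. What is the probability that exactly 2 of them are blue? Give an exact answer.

One ordering (blue drawn first) has probability 9/21 × 8/20 × 12/19 = 864/7980 = 72/665.
There are C(3,2) = 3 such orderings, each equally likely, so P = 3 × 72/665 = 216/665.

216/665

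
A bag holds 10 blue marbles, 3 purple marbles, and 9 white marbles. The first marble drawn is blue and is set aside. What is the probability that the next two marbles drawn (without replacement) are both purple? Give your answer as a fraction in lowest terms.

With the first marble removed, 3 purple remain out of 21.
P = 3/21 × 2/20 = 6/420 = 1/70.

1/70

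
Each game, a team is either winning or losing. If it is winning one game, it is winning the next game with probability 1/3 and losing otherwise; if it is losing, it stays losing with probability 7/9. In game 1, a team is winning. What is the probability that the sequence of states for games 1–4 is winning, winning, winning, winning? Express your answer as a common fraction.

Game 1 is given. For each transition, use the conditional probability from the current state:
P(winning | winning) = 1/3; P(winning | winning) = 1/3; P(winning | winning) = 1/3.
P = 1/3 × 1/3 × 1/3 = 1/27.

1/27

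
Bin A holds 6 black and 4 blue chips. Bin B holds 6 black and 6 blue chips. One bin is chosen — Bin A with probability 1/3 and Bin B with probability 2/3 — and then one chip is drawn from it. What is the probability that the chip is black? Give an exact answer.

From Bin A: P(black) = 6/10.
From Bin B: P(black) = 6/12.
Total probability = (1/3)(6/10) + (2/3)(6/12) = 8/15.

8/15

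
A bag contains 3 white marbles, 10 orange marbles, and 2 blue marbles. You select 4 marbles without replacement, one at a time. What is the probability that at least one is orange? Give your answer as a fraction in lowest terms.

P(no orange) = 5/15 × 4/14 × 3/13 × 2/12 = 120/32760 = 1/273.
P(at least one) = 1 − 1/273 = 272/273.

272/273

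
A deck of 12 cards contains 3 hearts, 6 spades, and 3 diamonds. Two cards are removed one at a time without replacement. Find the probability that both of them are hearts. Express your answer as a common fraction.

P(every draw is a heart) = 3/12 × 2/11 = 6/132 = 1/22.

1/22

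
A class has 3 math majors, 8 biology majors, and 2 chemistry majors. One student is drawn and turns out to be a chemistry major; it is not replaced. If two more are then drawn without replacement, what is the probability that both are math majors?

After the first draw, 3 of the remaining 12 students are math majors.
P = 3/12 × 2/11 = 6/132 = 1/22.

1/22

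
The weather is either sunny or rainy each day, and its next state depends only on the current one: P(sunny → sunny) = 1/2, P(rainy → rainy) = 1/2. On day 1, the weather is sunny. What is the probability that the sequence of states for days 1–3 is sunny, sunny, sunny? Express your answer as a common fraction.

Day 1 is given. For each transition, use the conditional probability from the current state:
P(sunny | sunny) = 1/2; P(sunny | sunny) = 1/2.
P = 1/2 × 1/2 = 1/4.

1/4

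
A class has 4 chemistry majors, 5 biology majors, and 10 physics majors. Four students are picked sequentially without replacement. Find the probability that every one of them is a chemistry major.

1/3876

P = 4/19 × 3/18 × 2/17 × 1/16 = 24/93024 = 1/3876.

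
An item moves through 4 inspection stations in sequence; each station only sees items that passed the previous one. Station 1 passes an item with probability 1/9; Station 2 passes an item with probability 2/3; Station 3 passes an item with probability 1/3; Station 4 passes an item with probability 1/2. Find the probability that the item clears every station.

The events are sequential, so multiply the conditional probabilities:
P = 1/9 × 2/3 × 1/3 × 1/2 = 2/162 = 1/81.

1/81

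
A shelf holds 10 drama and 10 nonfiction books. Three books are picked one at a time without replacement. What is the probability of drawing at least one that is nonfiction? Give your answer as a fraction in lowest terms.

P(no nonfiction) = 10/20 × 9/19 × 8/18 = 720/6840 = 2/19.
P(at least one) = 1 − 2/19 = 17/19.

17/19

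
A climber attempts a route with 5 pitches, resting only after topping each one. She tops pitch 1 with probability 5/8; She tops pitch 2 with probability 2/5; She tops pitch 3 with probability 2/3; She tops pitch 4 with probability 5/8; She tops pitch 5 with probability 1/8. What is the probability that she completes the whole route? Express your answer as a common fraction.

5/384

Each stage is reached only if all earlier stages succeed, so
P = 5/8 × 2/5 × 2/3 × 5/8 × 1/8 = 100/7680 = 5/384.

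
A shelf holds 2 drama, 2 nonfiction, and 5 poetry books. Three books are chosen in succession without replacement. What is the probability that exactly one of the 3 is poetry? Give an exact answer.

One ordering (poetry drawn first) has probability 5/9 × 4/8 × 3/7 = 60/504 = 5/42.
There are C(3,1) = 3 such orderings, each equally likely, so P = 3 × 5/42 = 5/14.

5/14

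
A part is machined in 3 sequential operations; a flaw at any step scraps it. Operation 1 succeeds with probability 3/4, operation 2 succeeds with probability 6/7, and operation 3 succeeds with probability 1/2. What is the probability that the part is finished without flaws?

9/28

Each stage is reached only if all earlier stages succeed, so
P = 3/4 × 6/7 × 1/2 = 18/56 = 9/28.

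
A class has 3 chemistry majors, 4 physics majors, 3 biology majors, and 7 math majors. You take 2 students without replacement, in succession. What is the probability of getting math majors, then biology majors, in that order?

Each draw changes the counts, so multiply the conditional probabilities along the sequence:
P = 7/17 × 3/16 = 21/272.

21/272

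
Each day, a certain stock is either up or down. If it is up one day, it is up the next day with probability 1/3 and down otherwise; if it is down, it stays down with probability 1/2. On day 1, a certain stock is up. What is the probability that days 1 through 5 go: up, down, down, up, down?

1/9

Day 1 is given. For each transition, use the conditional probability from the current state:
P(down | up) = 2/3; P(down | down) = 1/2; P(up | down) = 1/2; P(down | up) = 2/3.
P = 2/3 × 1/2 × 1/2 × 2/3 = 4/36 = 1/9.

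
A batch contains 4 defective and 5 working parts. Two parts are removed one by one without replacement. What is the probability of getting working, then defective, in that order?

5/18

Multiply the probability of each draw given the previous ones:
P = 5/9 × 4/8 = 20/72 = 5/18.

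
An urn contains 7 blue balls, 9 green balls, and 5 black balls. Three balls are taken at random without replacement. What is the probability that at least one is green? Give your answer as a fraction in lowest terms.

P(no green) = 12/21 × 11/20 × 10/19 = 1320/7980 = 22/133.
P(at least one) = 1 − 22/133 = 111/133.

111/133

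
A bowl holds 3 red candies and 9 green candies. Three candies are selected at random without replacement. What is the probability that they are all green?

21/55

P(all green) = 9/12 × 8/11 × 7/10 = 504/1320 = 21/55.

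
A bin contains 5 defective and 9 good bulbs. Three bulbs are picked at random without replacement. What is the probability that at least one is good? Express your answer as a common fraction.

P(no good) = 5/14 × 4/13 × 3/12 = 60/2184 = 5/182.
P(at least one) = 1 − 5/182 = 177/182.

177/182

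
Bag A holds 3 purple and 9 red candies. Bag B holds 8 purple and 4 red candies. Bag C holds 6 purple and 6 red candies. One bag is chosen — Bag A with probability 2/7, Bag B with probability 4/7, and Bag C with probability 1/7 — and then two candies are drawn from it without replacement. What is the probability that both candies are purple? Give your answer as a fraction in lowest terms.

19/66

From Bag A: P(both purple) = (3/12)(2/11) = 1/22.
From Bag B: P(both purple) = (8/12)(7/11) = 14/33.
From Bag C: P(both purple) = (6/12)(5/11) = 5/22.
Total probability = (2/7)(1/22) + (4/7)(14/33) + (1/7)(5/22) = 19/66.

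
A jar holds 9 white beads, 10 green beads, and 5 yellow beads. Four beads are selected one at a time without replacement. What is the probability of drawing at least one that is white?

P(no white) = 15/24 × 14/23 × 13/22 × 12/21 = 32760/255024 = 65/506.
P(at least one) = 1 − 65/506 = 441/506.

441/506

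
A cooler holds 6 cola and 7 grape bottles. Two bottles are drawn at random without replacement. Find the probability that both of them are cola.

P = 6/13 × 5/12 = 30/156 = 5/26.

5/26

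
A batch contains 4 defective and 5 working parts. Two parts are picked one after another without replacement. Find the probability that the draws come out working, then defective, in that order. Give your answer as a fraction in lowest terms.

5/18

Multiply the probability of each draw given the previous ones:
P = 5/9 × 4/8 = 20/72 = 5/18.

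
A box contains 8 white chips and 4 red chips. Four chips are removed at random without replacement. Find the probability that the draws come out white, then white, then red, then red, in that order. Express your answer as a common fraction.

Chain rule:
P = 8/12 × 7/11 × 4/10 × 3/9 = 672/11880 = 28/495.

28/495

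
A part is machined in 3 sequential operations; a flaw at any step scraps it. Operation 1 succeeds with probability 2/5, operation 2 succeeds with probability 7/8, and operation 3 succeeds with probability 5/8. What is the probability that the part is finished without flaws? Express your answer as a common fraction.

Each stage is reached only if all earlier stages succeed, so
P = 2/5 × 7/8 × 5/8 = 70/320 = 7/32.

7/32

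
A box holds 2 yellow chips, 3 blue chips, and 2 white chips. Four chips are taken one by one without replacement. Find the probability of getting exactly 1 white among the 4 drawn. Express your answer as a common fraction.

4/7

One ordering (white drawn first) has probability 2/7 × 5/6 × 4/5 × 3/4 = 120/840 = 1/7.
There are C(4,1) = 4 such orderings, each equally likely, so P = 4 × 1/7 = 4/7.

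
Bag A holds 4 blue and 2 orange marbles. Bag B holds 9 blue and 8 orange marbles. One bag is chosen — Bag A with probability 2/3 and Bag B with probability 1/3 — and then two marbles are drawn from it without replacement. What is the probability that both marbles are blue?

181/510

From Bag A: P(both blue) = (4/6)(3/5) = 2/5.
From Bag B: P(both blue) = (9/17)(8/16) = 9/34.
Total probability = (2/3)(2/5) + (1/3)(9/34) = 181/510.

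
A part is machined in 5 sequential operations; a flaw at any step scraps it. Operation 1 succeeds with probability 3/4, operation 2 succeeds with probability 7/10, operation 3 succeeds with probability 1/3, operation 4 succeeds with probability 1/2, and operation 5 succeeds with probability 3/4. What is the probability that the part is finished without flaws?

Each stage is reached only if all earlier stages succeed, so
P = 3/4 × 7/10 × 1/3 × 1/2 × 3/4 = 63/960 = 21/320.

21/320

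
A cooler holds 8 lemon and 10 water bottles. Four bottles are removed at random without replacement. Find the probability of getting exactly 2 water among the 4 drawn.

7/17

One ordering (water drawn first) has probability 10/18 × 9/17 × 8/16 × 7/15 = 5040/73440 = 7/102.
There are C(4,2) = 6 such orderings, each equally likely, so P = 6 × 7/102 = 7/17.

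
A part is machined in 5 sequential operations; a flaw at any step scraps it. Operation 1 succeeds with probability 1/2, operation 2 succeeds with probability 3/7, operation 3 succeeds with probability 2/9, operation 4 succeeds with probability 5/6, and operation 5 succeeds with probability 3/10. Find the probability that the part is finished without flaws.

1/84

The events are sequential, so multiply the conditional probabilities:
P = 1/2 × 3/7 × 2/9 × 5/6 × 3/10 = 90/7560 = 1/84.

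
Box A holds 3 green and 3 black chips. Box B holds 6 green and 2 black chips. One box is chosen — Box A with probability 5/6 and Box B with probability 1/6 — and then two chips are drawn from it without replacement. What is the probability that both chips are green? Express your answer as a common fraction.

43/168

From Box A: P(both green) = (3/6)(2/5) = 1/5.
From Box B: P(both green) = (6/8)(5/7) = 15/28.
Total probability = (5/6)(1/5) + (1/6)(15/28) = 43/168.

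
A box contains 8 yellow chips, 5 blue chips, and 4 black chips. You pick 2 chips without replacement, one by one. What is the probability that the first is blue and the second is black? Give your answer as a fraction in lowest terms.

5/68

Chain rule:
P = 5/17 × 4/16 = 20/272 = 5/68.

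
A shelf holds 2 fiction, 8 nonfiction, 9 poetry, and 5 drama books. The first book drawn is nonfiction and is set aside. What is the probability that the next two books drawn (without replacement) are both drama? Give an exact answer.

With the first book removed, 5 drama remain out of 23.
P = 5/23 × 4/22 = 20/506 = 10/253.

10/253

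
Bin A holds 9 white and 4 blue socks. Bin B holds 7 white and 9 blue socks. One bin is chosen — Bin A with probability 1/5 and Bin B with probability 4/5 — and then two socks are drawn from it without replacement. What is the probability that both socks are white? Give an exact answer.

From Bin A: P(both white) = (9/13)(8/12) = 6/13.
From Bin B: P(both white) = (7/16)(6/15) = 7/40.
Total probability = (1/5)(6/13) + (4/5)(7/40) = 151/650.

151/650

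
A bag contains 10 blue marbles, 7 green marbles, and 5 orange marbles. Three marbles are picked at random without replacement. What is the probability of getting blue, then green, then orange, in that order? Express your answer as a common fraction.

5/132

Each draw changes the counts, so multiply the conditional probabilities along the sequence:
P = 10/22 × 7/21 × 5/20 = 350/9240 = 5/132.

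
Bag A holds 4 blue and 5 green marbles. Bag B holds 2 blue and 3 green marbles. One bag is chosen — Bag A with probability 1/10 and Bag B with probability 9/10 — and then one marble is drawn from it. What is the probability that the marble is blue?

From Bag A: P(blue) = 4/9.
From Bag B: P(blue) = 2/5.
Total probability = (1/10)(4/9) + (9/10)(2/5) = 91/225.

91/225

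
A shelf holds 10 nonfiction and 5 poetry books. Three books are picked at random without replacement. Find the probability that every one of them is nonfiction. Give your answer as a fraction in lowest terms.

24/91

P(all nonfiction) = 10/15 × 9/14 × 8/13 = 720/2730 = 24/91.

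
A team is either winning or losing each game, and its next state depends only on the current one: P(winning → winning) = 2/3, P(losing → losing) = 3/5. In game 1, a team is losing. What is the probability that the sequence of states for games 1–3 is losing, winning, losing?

2/15

Game 1 is given. For each transition, use the conditional probability from the current state:
P(winning | losing) = 2/5; P(losing | winning) = 1/3.
P = 2/5 × 1/3 = 2/15.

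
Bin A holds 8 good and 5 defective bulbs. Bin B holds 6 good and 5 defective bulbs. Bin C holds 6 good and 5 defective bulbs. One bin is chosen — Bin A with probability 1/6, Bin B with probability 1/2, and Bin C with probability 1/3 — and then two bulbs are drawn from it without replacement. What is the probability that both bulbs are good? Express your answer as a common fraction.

739/2574

From Bin A: P(both good) = (8/13)(7/12) = 14/39.
From Bin B: P(both good) = (6/11)(5/10) = 3/11.
From Bin C: P(both good) = (6/11)(5/10) = 3/11.
Total probability = (1/6)(14/39) + (1/2)(3/11) + (1/3)(3/11) = 739/2574.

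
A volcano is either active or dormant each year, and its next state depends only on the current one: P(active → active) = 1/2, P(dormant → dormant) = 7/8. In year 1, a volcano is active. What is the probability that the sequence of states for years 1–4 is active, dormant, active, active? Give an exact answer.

Year 1 is given. For each transition, use the conditional probability from the current state:
P(dormant | active) = 1/2; P(active | dormant) = 1/8; P(active | active) = 1/2.
P = 1/2 × 1/8 × 1/2 = 1/32.

1/32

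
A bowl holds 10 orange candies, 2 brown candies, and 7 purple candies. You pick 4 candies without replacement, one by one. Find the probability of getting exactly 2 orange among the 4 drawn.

One ordering (orange drawn first) has probability 10/19 × 9/18 × 9/17 × 8/16 = 6480/93024 = 45/646.
There are C(4,2) = 6 such orderings, each equally likely, so P = 6 × 45/646 = 135/323.

135/323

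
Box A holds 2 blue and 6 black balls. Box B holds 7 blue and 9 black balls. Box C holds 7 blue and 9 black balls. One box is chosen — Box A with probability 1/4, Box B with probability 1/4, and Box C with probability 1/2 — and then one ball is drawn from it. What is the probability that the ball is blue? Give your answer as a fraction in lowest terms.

From Box A: P(blue) = 2/8.
From Box B: P(blue) = 7/16.
From Box C: P(blue) = 7/16.
Total probability = (1/4)(2/8) + (1/4)(7/16) + (1/2)(7/16) = 25/64.

25/64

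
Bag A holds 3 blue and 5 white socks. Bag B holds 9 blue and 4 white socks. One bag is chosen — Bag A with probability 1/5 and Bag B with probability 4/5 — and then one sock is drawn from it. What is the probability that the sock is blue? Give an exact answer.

327/520

From Bag A: P(blue) = 3/8.
From Bag B: P(blue) = 9/13.
Total probability = (1/5)(3/8) + (4/5)(9/13) = 327/520.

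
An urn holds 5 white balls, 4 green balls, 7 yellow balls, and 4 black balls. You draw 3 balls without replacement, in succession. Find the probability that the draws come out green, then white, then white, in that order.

2/171

Each draw changes the counts, so multiply the conditional probabilities along the sequence:
P = 4/20 × 5/19 × 4/18 = 80/6840 = 2/171.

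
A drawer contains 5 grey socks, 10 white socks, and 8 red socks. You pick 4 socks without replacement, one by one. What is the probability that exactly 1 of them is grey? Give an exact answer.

One ordering (grey drawn first) has probability 5/23 × 18/22 × 17/21 × 16/20 = 24480/212520 = 204/1771.
There are C(4,1) = 4 such orderings, each equally likely, so P = 4 × 204/1771 = 816/1771.

816/1771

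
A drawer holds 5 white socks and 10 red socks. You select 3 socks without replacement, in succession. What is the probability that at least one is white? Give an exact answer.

P(no white) = 10/15 × 9/14 × 8/13 = 720/2730 = 24/91.
P(at least one) = 1 − 24/91 = 67/91.

67/91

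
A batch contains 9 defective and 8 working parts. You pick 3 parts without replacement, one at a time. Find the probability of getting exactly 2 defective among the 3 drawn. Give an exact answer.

One ordering (defective drawn first) has probability 9/17 × 8/16 × 8/15 = 576/4080 = 12/85.
There are C(3,2) = 3 such orderings, each equally likely, so P = 3 × 12/85 = 36/85.

36/85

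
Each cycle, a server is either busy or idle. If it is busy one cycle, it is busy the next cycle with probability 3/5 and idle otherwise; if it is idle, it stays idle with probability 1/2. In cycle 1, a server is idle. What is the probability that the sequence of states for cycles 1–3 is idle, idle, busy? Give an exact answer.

1/4

Cycle 1 is given. For each transition, use the conditional probability from the current state:
P(idle | idle) = 1/2; P(busy | idle) = 1/2.
P = 1/2 × 1/2 = 1/4.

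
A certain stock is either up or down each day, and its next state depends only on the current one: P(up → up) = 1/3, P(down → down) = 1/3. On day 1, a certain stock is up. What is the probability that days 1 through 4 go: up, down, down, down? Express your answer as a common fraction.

Day 1 is given. For each transition, use the conditional probability from the current state:
P(down | up) = 2/3; P(down | down) = 1/3; P(down | down) = 1/3.
P = 2/3 × 1/3 × 1/3 = 2/27.

2/27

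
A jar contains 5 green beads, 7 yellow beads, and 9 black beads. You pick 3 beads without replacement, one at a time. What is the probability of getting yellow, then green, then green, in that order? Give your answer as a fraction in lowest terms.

Each draw changes the counts, so multiply the conditional probabilities along the sequence:
P = 7/21 × 5/20 × 4/19 = 140/7980 = 1/57.

1/57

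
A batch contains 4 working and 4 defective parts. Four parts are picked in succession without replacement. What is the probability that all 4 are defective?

1/70

P = 4/8 × 3/7 × 2/6 × 1/5 = 24/1680 = 1/70.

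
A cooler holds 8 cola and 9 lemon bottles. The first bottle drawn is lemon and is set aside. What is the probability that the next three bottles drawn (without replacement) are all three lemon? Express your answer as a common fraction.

After the first draw, 8 of the remaining 16 bottles are lemon.
P = 8/16 × 7/15 × 6/14 = 336/3360 = 1/10.

1/10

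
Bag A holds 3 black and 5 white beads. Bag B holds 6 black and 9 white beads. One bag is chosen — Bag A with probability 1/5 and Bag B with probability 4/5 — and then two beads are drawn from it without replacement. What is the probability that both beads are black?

From Bag A: P(both black) = (3/8)(2/7) = 3/28.
From Bag B: P(both black) = (6/15)(5/14) = 1/7.
Total probability = (1/5)(3/28) + (4/5)(1/7) = 19/140.

19/140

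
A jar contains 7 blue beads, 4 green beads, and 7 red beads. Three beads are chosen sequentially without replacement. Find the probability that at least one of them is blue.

P(no blue) = 11/18 × 10/17 × 9/16 = 990/4896 = 55/272.
P(at least one) = 1 − 55/272 = 217/272.

217/272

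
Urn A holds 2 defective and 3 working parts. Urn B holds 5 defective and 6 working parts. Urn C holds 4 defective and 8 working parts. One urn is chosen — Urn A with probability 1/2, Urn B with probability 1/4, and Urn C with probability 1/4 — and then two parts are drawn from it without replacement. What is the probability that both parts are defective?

From Urn A: P(both defective) = (2/5)(1/4) = 1/10.
From Urn B: P(both defective) = (5/11)(4/10) = 2/11.
From Urn C: P(both defective) = (4/12)(3/11) = 1/11.
Total probability = (1/2)(1/10) + (1/4)(2/11) + (1/4)(1/11) = 13/110.

13/110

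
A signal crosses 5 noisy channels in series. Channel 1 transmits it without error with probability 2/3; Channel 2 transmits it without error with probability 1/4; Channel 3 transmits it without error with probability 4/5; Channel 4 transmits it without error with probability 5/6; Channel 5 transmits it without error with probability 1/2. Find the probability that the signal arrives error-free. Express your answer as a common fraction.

1/18

Each stage is reached only if all earlier stages succeed, so
P = 2/3 × 1/4 × 4/5 × 5/6 × 1/2 = 40/720 = 1/18.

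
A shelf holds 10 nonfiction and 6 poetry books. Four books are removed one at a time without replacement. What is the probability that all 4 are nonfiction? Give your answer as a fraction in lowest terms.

3/26

P(every draw is nonfiction) = 10/16 × 9/15 × 8/14 × 7/13 = 5040/43680 = 3/26.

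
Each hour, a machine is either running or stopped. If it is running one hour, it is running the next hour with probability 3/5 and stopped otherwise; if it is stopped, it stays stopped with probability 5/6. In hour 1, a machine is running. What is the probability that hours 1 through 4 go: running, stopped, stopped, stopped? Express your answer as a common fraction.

Hour 1 is given. For each transition, use the conditional probability from the current state:
P(stopped | running) = 2/5; P(stopped | stopped) = 5/6; P(stopped | stopped) = 5/6.
P = 2/5 × 5/6 × 5/6 = 50/180 = 5/18.

5/18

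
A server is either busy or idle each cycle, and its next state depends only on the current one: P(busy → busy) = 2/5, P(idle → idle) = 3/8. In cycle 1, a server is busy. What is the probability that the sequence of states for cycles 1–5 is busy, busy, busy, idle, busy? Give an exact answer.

3/50

Cycle 1 is given. For each transition, use the conditional probability from the current state:
P(busy | busy) = 2/5; P(busy | busy) = 2/5; P(idle | busy) = 3/5; P(busy | idle) = 5/8.
P = 2/5 × 2/5 × 3/5 × 5/8 = 60/1000 = 3/50.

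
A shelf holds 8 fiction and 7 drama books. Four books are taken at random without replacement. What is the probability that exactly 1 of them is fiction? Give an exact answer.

One ordering (fiction drawn first) has probability 8/15 × 7/14 × 6/13 × 5/12 = 1680/32760 = 2/39.
There are C(4,1) = 4 such orderings, each equally likely, so P = 4 × 2/39 = 8/39.

8/39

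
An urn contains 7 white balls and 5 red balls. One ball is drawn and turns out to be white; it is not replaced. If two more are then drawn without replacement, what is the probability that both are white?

3/11

With the first ball removed, 6 white remain out of 11.
P = 6/11 × 5/10 = 30/110 = 3/11.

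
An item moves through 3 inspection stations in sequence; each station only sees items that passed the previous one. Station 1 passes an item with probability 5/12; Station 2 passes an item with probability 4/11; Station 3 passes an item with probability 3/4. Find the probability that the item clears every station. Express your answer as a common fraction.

5/44

Multiplying along the chain,
P = 5/12 × 4/11 × 3/4 = 60/528 = 5/44.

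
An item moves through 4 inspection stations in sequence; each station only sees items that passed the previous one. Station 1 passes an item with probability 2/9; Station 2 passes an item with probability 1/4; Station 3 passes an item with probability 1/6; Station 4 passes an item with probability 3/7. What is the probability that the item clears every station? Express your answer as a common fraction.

The events are sequential, so multiply the conditional probabilities:
P = 2/9 × 1/4 × 1/6 × 3/7 = 6/1512 = 1/252.

1/252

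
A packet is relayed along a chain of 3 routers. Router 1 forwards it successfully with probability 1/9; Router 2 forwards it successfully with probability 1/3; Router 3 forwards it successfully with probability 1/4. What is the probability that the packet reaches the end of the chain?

1/108

Multiplying along the chain,
P = 1/9 × 1/3 × 1/4 = 1/108.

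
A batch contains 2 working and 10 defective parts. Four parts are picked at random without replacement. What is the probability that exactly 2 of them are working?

One ordering (working drawn first) has probability 2/12 × 1/11 × 10/10 × 9/9 = 180/11880 = 1/66.
There are C(4,2) = 6 such orderings, each equally likely, so P = 6 × 1/66 = 1/11.

1/11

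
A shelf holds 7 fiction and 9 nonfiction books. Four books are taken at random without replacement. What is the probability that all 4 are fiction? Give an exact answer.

P = 7/16 × 6/15 × 5/14 × 4/13 = 840/43680 = 1/52.

1/52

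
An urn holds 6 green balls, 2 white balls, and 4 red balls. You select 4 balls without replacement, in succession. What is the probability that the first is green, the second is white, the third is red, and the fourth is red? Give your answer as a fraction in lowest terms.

2/165

Chain rule:
P = 6/12 × 2/11 × 4/10 × 3/9 = 144/11880 = 2/165.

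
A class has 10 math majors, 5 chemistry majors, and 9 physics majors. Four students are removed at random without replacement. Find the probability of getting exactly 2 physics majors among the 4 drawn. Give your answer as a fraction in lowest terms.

One ordering (physics majors drawn first) has probability 9/24 × 8/23 × 15/22 × 14/21 = 15120/255024 = 15/253.
There are C(4,2) = 6 such orderings, each equally likely, so P = 6 × 15/253 = 90/253.

90/253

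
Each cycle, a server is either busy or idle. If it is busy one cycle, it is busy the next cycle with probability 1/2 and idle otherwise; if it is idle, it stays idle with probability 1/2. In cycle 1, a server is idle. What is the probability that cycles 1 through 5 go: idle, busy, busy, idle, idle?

1/16

Cycle 1 is given. For each transition, use the conditional probability from the current state:
P(busy | idle) = 1/2; P(busy | busy) = 1/2; P(idle | busy) = 1/2; P(idle | idle) = 1/2.
P = 1/2 × 1/2 × 1/2 × 1/2 = 1/16.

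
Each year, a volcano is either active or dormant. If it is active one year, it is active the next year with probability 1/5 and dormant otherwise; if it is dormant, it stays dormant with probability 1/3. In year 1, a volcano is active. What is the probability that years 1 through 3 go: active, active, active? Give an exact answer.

Year 1 is given. For each transition, use the conditional probability from the current state:
P(active | active) = 1/5; P(active | active) = 1/5.
P = 1/5 × 1/5 = 1/25.

1/25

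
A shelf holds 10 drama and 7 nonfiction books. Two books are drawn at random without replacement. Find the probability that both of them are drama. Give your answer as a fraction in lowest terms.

45/136

P(every draw is drama) = 10/17 × 9/16 = 90/272 = 45/136.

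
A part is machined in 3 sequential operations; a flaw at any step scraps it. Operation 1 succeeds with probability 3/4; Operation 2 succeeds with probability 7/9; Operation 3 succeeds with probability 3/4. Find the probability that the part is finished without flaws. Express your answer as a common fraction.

7/16

Multiplying along the chain,
P = 3/4 × 7/9 × 3/4 = 63/144 = 7/16.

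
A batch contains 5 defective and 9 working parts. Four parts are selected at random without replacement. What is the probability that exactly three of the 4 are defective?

One ordering (defective drawn first) has probability 5/14 × 4/13 × 3/12 × 9/11 = 540/24024 = 45/2002.
There are C(4,3) = 4 such orderings, each equally likely, so P = 4 × 45/2002 = 90/1001.

90/1001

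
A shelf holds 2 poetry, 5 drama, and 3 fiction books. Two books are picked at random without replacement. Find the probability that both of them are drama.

P(every draw is drama) = 5/10 × 4/9 = 20/90 = 2/9.

2/9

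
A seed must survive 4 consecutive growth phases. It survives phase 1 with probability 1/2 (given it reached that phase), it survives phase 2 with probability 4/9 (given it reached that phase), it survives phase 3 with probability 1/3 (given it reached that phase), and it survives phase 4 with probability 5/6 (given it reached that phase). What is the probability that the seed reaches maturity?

5/81

Multiplying along the chain,
P = 1/2 × 4/9 × 1/3 × 5/6 = 20/324 = 5/81.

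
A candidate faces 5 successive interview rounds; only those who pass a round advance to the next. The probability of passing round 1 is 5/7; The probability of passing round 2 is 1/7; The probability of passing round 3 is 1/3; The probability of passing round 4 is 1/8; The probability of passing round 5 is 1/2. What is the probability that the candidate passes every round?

Each stage is reached only if all earlier stages succeed, so
P = 5/7 × 1/7 × 1/3 × 1/8 × 1/2 = 5/2352.

5/2352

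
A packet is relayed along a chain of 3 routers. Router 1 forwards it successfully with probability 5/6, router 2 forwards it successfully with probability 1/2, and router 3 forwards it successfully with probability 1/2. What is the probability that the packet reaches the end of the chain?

5/24

Multiplying along the chain,
P = 5/6 × 1/2 × 1/2 = 5/24.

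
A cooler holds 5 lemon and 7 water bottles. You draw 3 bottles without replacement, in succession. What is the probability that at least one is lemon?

P(no lemon) = 7/12 × 6/11 × 5/10 = 210/1320 = 7/44.
P(at least one) = 1 − 7/44 = 37/44.

37/44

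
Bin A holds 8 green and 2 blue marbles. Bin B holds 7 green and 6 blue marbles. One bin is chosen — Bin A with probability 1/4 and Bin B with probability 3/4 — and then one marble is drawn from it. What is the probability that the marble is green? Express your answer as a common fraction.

From Bin A: P(green) = 8/10.
From Bin B: P(green) = 7/13.
Total probability = (1/4)(8/10) + (3/4)(7/13) = 157/260.

157/260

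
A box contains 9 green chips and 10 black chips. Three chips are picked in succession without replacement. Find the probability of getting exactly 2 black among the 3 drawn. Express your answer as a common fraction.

135/323

One ordering (black drawn first) has probability 10/19 × 9/18 × 9/17 = 810/5814 = 45/323.
There are C(3,2) = 3 such orderings, each equally likely, so P = 3 × 45/323 = 135/323.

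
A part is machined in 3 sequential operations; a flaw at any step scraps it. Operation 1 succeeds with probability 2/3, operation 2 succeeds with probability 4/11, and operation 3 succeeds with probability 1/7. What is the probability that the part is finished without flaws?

Multiplying along the chain,
P = 2/3 × 4/11 × 1/7 = 8/231.

8/231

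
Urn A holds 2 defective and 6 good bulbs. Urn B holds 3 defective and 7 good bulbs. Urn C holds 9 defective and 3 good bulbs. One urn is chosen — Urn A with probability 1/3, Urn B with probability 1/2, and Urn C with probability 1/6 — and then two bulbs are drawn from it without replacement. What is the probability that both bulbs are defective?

629/4620

From Urn A: P(both defective) = (2/8)(1/7) = 1/28.
From Urn B: P(both defective) = (3/10)(2/9) = 1/15.
From Urn C: P(both defective) = (9/12)(8/11) = 6/11.
Total probability = (1/3)(1/28) + (1/2)(1/15) + (1/6)(6/11) = 629/4620.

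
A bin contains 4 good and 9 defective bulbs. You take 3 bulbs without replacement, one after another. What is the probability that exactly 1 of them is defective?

27/143

One ordering (defective drawn first) has probability 9/13 × 4/12 × 3/11 = 108/1716 = 9/143.
There are C(3,1) = 3 such orderings, each equally likely, so P = 3 × 9/143 = 27/143.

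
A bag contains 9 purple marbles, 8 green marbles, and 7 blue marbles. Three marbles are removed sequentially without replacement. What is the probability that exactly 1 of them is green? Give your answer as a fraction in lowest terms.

One ordering (green drawn first) has probability 8/24 × 16/23 × 15/22 = 1920/12144 = 40/253.
There are C(3,1) = 3 such orderings, each equally likely, so P = 3 × 40/253 = 120/253.

120/253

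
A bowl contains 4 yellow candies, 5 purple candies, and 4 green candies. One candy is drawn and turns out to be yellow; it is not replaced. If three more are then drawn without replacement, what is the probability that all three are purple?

1/22

With the first candy removed, 5 purple remain out of 12.
P = 5/12 × 4/11 × 3/10 = 60/1320 = 1/22.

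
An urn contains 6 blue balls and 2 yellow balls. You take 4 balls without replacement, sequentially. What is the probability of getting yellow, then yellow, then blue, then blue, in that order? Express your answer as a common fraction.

1/28

Each draw changes the counts, so multiply the conditional probabilities along the sequence:
P = 2/8 × 1/7 × 6/6 × 5/5 = 60/1680 = 1/28.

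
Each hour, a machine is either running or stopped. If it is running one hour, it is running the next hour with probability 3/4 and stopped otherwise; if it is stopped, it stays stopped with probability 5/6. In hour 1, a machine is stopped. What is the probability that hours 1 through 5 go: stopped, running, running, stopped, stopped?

Hour 1 is given. For each transition, use the conditional probability from the current state:
P(running | stopped) = 1/6; P(running | running) = 3/4; P(stopped | running) = 1/4; P(stopped | stopped) = 5/6.
P = 1/6 × 3/4 × 1/4 × 5/6 = 15/576 = 5/192.

5/192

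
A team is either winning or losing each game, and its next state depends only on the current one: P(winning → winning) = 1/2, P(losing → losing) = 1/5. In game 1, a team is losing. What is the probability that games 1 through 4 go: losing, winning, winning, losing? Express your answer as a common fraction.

1/5

Game 1 is given. For each transition, use the conditional probability from the current state:
P(winning | losing) = 4/5; P(winning | winning) = 1/2; P(losing | winning) = 1/2.
P = 4/5 × 1/2 × 1/2 = 4/20 = 1/5.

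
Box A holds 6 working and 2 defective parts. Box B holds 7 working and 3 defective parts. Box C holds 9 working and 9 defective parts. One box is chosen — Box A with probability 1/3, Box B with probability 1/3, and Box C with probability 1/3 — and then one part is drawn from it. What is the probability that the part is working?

From Box A: P(working) = 6/8.
From Box B: P(working) = 7/10.
From Box C: P(working) = 9/18.
Total probability = (1/3)(6/8) + (1/3)(7/10) + (1/3)(9/18) = 13/20.

13/20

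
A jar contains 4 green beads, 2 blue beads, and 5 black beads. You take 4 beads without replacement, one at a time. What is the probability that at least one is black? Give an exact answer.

21/22

P(no black) = 6/11 × 5/10 × 4/9 × 3/8 = 360/7920 = 1/22.
P(at least one) = 1 − 1/22 = 21/22.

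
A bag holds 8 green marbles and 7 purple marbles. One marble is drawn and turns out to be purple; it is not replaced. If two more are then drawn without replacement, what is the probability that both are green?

4/13

After the first draw, 8 of the remaining 14 marbles are green.
P = 8/14 × 7/13 = 56/182 = 4/13.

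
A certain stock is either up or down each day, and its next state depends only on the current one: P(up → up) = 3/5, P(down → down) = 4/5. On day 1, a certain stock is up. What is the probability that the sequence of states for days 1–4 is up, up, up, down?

18/125

Day 1 is given. For each transition, use the conditional probability from the current state:
P(up | up) = 3/5; P(up | up) = 3/5; P(down | up) = 2/5.
P = 3/5 × 3/5 × 2/5 = 18/125.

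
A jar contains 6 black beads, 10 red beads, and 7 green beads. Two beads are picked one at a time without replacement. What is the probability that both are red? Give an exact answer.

45/253

P(every draw is red) = 10/23 × 9/22 = 90/506 = 45/253.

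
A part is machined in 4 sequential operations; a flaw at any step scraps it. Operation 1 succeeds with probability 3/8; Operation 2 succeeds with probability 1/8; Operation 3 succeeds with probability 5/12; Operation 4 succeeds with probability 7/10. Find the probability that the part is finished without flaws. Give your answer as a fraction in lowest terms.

Multiplying along the chain,
P = 3/8 × 1/8 × 5/12 × 7/10 = 105/7680 = 7/512.

7/512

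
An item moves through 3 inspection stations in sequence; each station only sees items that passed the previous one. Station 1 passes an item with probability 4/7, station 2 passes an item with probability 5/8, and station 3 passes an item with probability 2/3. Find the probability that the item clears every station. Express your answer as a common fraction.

Multiplying along the chain,
P = 4/7 × 5/8 × 2/3 = 40/168 = 5/21.

5/21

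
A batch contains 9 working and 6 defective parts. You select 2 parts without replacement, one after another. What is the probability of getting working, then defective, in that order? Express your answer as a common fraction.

9/35

Multiply the probability of each draw given the previous ones:
P = 9/15 × 6/14 = 54/210 = 9/35.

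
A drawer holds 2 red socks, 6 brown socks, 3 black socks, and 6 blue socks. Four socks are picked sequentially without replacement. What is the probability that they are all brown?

3/476

P = 6/17 × 5/16 × 4/15 × 3/14 = 360/57120 = 3/476.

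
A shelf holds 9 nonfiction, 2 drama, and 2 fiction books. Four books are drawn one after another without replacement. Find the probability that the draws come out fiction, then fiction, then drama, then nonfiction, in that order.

Each draw changes the counts, so multiply the conditional probabilities along the sequence:
P = 2/13 × 1/12 × 2/11 × 9/10 = 36/17160 = 3/1430.

3/1430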